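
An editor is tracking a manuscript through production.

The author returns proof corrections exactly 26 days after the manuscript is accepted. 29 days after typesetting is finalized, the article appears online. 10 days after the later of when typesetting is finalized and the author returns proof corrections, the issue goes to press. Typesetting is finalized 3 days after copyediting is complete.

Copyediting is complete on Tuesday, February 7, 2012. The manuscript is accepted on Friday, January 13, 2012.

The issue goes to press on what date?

Monday, February 20, 2012

Copyediting is complete: Feb 7, 2012.
Typesetting is finalized: Feb 7, 2012 + 3 days = Feb 10, 2012.
The manuscript is accepted: Jan 13, 2012.
The author returns proof corrections: Jan 13, 2012 + 26 days = Feb 8, 2012.
Both prerequisites met — typesetting is finalized (Feb 10, 2012), the author returns proof corrections (Feb 8, 2012); the later is Feb 10, 2012.
The issue goes to press: Feb 10, 2012 + 10 days = Feb 20, 2012.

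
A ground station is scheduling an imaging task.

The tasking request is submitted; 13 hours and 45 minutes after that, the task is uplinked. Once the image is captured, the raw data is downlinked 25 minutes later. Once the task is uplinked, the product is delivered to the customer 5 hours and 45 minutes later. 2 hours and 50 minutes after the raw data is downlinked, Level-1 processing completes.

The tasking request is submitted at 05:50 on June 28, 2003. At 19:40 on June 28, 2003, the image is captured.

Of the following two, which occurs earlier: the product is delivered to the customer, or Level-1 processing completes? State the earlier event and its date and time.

The tasking request is submitted: 05:50 Jun 28, 2003.
The task is uplinked: 05:50 Jun 28, 2003 + 13h45m = 19:35 Jun 28, 2003.
The product is delivered to the customer: 19:35 Jun 28, 2003 + 5h45m = 01:20 Jun 29, 2003.
The image is captured: 19:40 Jun 28, 2003.
The raw data is downlinked: 19:40 Jun 28, 2003 + 25m = 20:05 Jun 28, 2003.
Level-1 processing completes: 20:05 Jun 28, 2003 + 2h50m = 22:55 Jun 28, 2003.
Comparing: the product is delivered to the customer at 01:20 Jun 29, 2003 vs Level-1 processing completes at 22:55 Jun 28, 2003. Earlier: Level-1 processing completes.

Level-1 processing completes — 22:55 on June 28, 2003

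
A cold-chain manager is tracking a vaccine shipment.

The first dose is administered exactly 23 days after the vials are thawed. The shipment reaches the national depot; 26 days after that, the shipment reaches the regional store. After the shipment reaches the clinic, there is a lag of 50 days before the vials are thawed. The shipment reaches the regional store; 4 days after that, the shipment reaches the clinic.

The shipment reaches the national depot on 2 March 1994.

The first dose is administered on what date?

The shipment reaches the national depot: Mar 2, 1994.
The shipment reaches the regional store: Mar 2, 1994 + 26 days = Mar 28, 1994.
The shipment reaches the clinic: Mar 28, 1994 + 4 days = Apr 1, 1994.
The vials are thawed: Apr 1, 1994 + 50 days = May 21, 1994.
The first dose is administered: May 21, 1994 + 23 days = Jun 13, 1994.

13 June 1994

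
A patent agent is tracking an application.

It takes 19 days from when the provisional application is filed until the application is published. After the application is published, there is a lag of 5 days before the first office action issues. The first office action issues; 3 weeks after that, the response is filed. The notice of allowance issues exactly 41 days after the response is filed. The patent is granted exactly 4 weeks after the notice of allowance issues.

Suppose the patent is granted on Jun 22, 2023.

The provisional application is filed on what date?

Feb 28, 2023

The patent is granted: Jun 22, 2023.
The notice of allowance issues: Jun 22, 2023 − 4 weeks = May 25, 2023.
The response is filed: May 25, 2023 − 41 days = Apr 14, 2023.
The first office action issues: Apr 14, 2023 − 3 weeks = Mar 24, 2023.
The application is published: Mar 24, 2023 − 5 days = Mar 19, 2023.
The provisional application is filed: Mar 19, 2023 − 19 days = Feb 28, 2023.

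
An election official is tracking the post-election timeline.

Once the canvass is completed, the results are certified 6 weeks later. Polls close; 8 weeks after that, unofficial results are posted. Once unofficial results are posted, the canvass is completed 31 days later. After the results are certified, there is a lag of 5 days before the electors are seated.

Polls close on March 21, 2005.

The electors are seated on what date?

Polls close: Mar 21, 2005.
Unofficial results are posted: Mar 21, 2005 + 8 weeks = May 16, 2005.
The canvass is completed: May 16, 2005 + 31 days = Jun 16, 2005.
The results are certified: Jun 16, 2005 + 6 weeks = Jul 28, 2005.
The electors are seated: Jul 28, 2005 + 5 days = Aug 2, 2005.

August 2, 2005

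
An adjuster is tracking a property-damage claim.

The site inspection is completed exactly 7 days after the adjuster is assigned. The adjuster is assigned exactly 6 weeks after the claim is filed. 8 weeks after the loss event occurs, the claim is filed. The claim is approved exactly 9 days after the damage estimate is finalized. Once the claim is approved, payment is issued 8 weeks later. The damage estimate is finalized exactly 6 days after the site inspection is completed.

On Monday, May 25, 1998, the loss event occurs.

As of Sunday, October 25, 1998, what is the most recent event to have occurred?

The loss event occurs: May 25, 1998.
The claim is filed: May 25, 1998 + 8 weeks = Jul 20, 1998.
The adjuster is assigned: Jul 20, 1998 + 6 weeks = Aug 31, 1998.
The site inspection is completed: Aug 31, 1998 + 7 days = Sep 7, 1998.
The damage estimate is finalized: Sep 7, 1998 + 6 days = Sep 13, 1998.
The claim is approved: Sep 13, 1998 + 9 days = Sep 22, 1998.
Payment is issued: Sep 22, 1998 + 8 weeks = Nov 17, 1998.
Oct 25, 1998 falls between when the claim is approved (Sep 22, 1998) and when payment is issued (Nov 17, 1998).

The claim is approved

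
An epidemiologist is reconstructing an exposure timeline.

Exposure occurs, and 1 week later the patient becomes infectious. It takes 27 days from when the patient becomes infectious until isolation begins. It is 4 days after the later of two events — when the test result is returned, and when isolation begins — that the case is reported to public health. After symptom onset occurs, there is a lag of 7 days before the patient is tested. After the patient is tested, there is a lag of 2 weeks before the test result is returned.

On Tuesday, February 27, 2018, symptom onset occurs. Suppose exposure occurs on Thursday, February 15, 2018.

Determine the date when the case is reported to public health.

Symptom onset occurs: Feb 27, 2018.
The patient is tested: Feb 27, 2018 + 7 days = Mar 6, 2018.
The test result is returned: Mar 6, 2018 + 2 weeks = Mar 20, 2018.
Exposure occurs: Feb 15, 2018.
The patient becomes infectious: Feb 15, 2018 + 1 week = Feb 22, 2018.
Isolation begins: Feb 22, 2018 + 27 days = Mar 21, 2018.
Both prerequisites met — the test result is returned (Mar 20, 2018), isolation begins (Mar 21, 2018); the later is Mar 21, 2018.
The case is reported to public health: Mar 21, 2018 + 4 days = Mar 25, 2018.

Sunday, March 25, 2018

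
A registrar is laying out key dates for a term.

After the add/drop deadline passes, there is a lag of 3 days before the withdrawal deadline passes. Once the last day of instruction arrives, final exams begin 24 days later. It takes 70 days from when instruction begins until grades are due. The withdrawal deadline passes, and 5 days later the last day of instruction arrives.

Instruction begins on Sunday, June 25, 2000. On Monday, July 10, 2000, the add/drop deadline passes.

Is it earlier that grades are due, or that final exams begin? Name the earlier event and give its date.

Final exams begin — Friday, August 11, 2000

Instruction begins: Jun 25, 2000.
Grades are due: Jun 25, 2000 + 70 days = Sep 3, 2000.
The add/drop deadline passes: Jul 10, 2000.
The withdrawal deadline passes: Jul 10, 2000 + 3 days = Jul 13, 2000.
The last day of instruction arrives: Jul 13, 2000 + 5 days = Jul 18, 2000.
Final exams begin: Jul 18, 2000 + 24 days = Aug 11, 2000.
Comparing: grades are due on Sep 3, 2000 vs final exams begin on Aug 11, 2000. Earlier: final exams begin.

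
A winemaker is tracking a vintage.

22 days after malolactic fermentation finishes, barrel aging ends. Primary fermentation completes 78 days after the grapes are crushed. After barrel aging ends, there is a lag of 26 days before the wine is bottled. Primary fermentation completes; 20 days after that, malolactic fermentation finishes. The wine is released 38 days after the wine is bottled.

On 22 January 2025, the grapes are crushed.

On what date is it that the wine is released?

25 July 2025

The grapes are crushed: Jan 22, 2025.
Primary fermentation completes: Jan 22, 2025 + 78 days = Apr 10, 2025.
Malolactic fermentation finishes: Apr 10, 2025 + 20 days = Apr 30, 2025.
Barrel aging ends: Apr 30, 2025 + 22 days = May 22, 2025.
The wine is bottled: May 22, 2025 + 26 days = Jun 17, 2025.
The wine is released: Jun 17, 2025 + 38 days = Jul 25, 2025.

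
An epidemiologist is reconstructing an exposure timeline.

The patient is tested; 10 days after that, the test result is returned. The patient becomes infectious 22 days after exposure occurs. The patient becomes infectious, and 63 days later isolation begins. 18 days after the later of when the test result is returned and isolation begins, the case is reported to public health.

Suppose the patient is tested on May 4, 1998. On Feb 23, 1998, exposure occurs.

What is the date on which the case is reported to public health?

The patient is tested: May 4, 1998.
The test result is returned: May 4, 1998 + 10 days = May 14, 1998.
Exposure occurs: Feb 23, 1998.
The patient becomes infectious: Feb 23, 1998 + 22 days = Mar 17, 1998.
Isolation begins: Mar 17, 1998 + 63 days = May 19, 1998.
Both prerequisites met — the test result is returned (May 14, 1998), isolation begins (May 19, 1998); the later is May 19, 1998.
The case is reported to public health: May 19, 1998 + 18 days = Jun 6, 1998.

Jun 6, 1998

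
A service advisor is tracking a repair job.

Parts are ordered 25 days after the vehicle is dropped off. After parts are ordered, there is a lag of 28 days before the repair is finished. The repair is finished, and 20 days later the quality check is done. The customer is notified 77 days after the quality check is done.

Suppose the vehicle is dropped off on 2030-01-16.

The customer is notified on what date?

2030-06-15

The vehicle is dropped off: Jan 16, 2030.
Parts are ordered: Jan 16, 2030 + 25 days = Feb 10, 2030.
The repair is finished: Feb 10, 2030 + 28 days = Mar 10, 2030.
The quality check is done: Mar 10, 2030 + 20 days = Mar 30, 2030.
The customer is notified: Mar 30, 2030 + 77 days = Jun 15, 2030.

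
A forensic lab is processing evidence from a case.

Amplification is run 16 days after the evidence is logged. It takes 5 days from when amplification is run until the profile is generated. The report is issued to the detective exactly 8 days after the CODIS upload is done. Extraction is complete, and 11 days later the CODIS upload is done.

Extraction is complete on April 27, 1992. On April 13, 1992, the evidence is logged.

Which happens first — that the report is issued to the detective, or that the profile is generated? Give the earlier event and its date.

Extraction is complete: Apr 27, 1992.
The CODIS upload is done: Apr 27, 1992 + 11 days = May 8, 1992.
The report is issued to the detective: May 8, 1992 + 8 days = May 16, 1992.
The evidence is logged: Apr 13, 1992.
Amplification is run: Apr 13, 1992 + 16 days = Apr 29, 1992.
The profile is generated: Apr 29, 1992 + 5 days = May 4, 1992.
Comparing: the report is issued to the detective on May 16, 1992 vs the profile is generated on May 4, 1992. Earlier: the profile is generated.

The profile is generated — May 4, 1992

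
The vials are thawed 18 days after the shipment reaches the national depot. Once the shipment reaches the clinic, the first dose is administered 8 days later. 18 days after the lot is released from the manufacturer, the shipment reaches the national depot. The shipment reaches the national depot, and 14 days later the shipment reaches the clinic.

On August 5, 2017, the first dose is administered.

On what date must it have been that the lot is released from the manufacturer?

The first dose is administered: Aug 5, 2017.
The shipment reaches the clinic: Aug 5, 2017 − 8 days = Jul 28, 2017.
The shipment reaches the national depot: Jul 28, 2017 − 14 days = Jul 14, 2017.
The lot is released from the manufacturer: Jul 14, 2017 − 18 days = Jun 26, 2017.

June 26, 2017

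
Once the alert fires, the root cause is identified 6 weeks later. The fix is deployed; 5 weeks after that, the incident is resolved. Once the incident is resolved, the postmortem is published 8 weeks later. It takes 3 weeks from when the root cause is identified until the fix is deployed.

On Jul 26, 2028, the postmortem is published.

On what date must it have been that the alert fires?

The postmortem is published: Jul 26, 2028.
The incident is resolved: Jul 26, 2028 − 8 weeks = May 31, 2028.
The fix is deployed: May 31, 2028 − 5 weeks = Apr 26, 2028.
The root cause is identified: Apr 26, 2028 − 3 weeks = Apr 5, 2028.
The alert fires: Apr 5, 2028 − 6 weeks = Feb 23, 2028.

Feb 23, 2028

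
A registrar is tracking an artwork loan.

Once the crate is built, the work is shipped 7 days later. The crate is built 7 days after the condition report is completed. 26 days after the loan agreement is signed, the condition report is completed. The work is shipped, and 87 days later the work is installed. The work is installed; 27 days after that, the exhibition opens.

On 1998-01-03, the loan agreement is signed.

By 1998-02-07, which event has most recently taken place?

The loan agreement is signed: Jan 3, 1998.
The condition report is completed: Jan 3, 1998 + 26 days = Jan 29, 1998.
The crate is built: Jan 29, 1998 + 7 days = Feb 5, 1998.
The work is shipped: Feb 5, 1998 + 7 days = Feb 12, 1998.
The work is installed: Feb 12, 1998 + 87 days = May 10, 1998.
The exhibition opens: May 10, 1998 + 27 days = Jun 6, 1998.
Feb 7, 1998 falls between when the crate is built (Feb 5, 1998) and when the work is shipped (Feb 12, 1998).

The crate is built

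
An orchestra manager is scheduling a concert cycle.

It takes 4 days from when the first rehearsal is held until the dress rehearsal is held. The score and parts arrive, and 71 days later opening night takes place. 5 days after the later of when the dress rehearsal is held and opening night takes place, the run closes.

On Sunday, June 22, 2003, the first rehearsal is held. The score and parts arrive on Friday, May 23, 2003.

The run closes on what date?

Thursday, August 7, 2003

The first rehearsal is held: Jun 22, 2003.
The dress rehearsal is held: Jun 22, 2003 + 4 days = Jun 26, 2003.
The score and parts arrive: May 23, 2003.
Opening night takes place: May 23, 2003 + 71 days = Aug 2, 2003.
Both prerequisites met — the dress rehearsal is held (Jun 26, 2003), opening night takes place (Aug 2, 2003); the later is Aug 2, 2003.
The run closes: Aug 2, 2003 + 5 days = Aug 7, 2003.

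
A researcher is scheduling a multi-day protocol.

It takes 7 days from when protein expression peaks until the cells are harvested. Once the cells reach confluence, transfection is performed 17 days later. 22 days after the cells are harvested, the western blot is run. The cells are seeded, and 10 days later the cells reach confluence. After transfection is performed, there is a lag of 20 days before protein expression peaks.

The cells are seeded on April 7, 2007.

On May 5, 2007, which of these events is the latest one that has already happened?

Transfection is performed

The cells are seeded: Apr 7, 2007.
The cells reach confluence: Apr 7, 2007 + 10 days = Apr 17, 2007.
Transfection is performed: Apr 17, 2007 + 17 days = May 4, 2007.
Protein expression peaks: May 4, 2007 + 20 days = May 24, 2007.
The cells are harvested: May 24, 2007 + 7 days = May 31, 2007.
The western blot is run: May 31, 2007 + 22 days = Jun 22, 2007.
May 5, 2007 falls between when transfection is performed (May 4, 2007) and when protein expression peaks (May 24, 2007).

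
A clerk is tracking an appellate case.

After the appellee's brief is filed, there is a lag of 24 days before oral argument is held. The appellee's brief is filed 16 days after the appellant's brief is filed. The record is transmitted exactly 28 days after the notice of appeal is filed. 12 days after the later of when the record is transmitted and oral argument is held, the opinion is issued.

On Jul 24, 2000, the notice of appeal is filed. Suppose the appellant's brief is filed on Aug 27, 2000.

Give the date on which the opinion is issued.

The notice of appeal is filed: Jul 24, 2000.
The record is transmitted: Jul 24, 2000 + 28 days = Aug 21, 2000.
The appellant's brief is filed: Aug 27, 2000.
The appellee's brief is filed: Aug 27, 2000 + 16 days = Sep 12, 2000.
Oral argument is held: Sep 12, 2000 + 24 days = Oct 6, 2000.
Both prerequisites met — the record is transmitted (Aug 21, 2000), oral argument is held (Oct 6, 2000); the later is Oct 6, 2000.
The opinion is issued: Oct 6, 2000 + 12 days = Oct 18, 2000.

Oct 18, 2000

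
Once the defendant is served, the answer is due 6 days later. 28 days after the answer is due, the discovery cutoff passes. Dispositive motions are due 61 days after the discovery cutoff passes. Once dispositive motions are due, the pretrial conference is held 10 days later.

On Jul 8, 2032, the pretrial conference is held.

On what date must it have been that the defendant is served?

The pretrial conference is held: Jul 8, 2032.
Dispositive motions are due: Jul 8, 2032 − 10 days = Jun 28, 2032.
The discovery cutoff passes: Jun 28, 2032 − 61 days = Apr 28, 2032.
The answer is due: Apr 28, 2032 − 28 days = Mar 31, 2032.
The defendant is served: Mar 31, 2032 − 6 days = Mar 25, 2032.

Mar 25, 2032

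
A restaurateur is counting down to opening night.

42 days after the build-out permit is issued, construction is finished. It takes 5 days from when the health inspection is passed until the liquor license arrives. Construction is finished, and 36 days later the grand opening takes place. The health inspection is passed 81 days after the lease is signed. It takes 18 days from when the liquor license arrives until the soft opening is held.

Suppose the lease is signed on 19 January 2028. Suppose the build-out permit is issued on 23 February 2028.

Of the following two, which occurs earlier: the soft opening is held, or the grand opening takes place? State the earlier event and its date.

The lease is signed: Jan 19, 2028.
The health inspection is passed: Jan 19, 2028 + 81 days = Apr 9, 2028.
The liquor license arrives: Apr 9, 2028 + 5 days = Apr 14, 2028.
The soft opening is held: Apr 14, 2028 + 18 days = May 2, 2028.
The build-out permit is issued: Feb 23, 2028.
Construction is finished: Feb 23, 2028 + 42 days = Apr 5, 2028.
The grand opening takes place: Apr 5, 2028 + 36 days = May 11, 2028.
Comparing: the soft opening is held on May 2, 2028 vs the grand opening takes place on May 11, 2028. Earlier: the soft opening is held.

The soft opening is held — 2 May 2028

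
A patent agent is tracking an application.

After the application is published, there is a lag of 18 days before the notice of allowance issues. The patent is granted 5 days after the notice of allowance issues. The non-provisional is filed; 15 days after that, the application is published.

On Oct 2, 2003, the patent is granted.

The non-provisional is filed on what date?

Aug 25, 2003

The patent is granted: Oct 2, 2003.
The notice of allowance issues: Oct 2, 2003 − 5 days = Sep 27, 2003.
The application is published: Sep 27, 2003 − 18 days = Sep 9, 2003.
The non-provisional is filed: Sep 9, 2003 − 15 days = Aug 25, 2003.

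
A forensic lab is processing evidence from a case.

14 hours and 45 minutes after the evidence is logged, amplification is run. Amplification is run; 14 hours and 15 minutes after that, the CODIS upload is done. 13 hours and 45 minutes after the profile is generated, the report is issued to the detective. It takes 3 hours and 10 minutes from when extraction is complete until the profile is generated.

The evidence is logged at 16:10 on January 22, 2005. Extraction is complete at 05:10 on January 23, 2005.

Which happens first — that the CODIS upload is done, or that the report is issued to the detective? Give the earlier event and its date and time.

The evidence is logged: 16:10 Jan 22, 2005.
Amplification is run: 16:10 Jan 22, 2005 + 14h45m = 06:55 Jan 23, 2005.
The CODIS upload is done: 06:55 Jan 23, 2005 + 14h15m = 21:10 Jan 23, 2005.
Extraction is complete: 05:10 Jan 23, 2005.
The profile is generated: 05:10 Jan 23, 2005 + 3h10m = 08:20 Jan 23, 2005.
The report is issued to the detective: 08:20 Jan 23, 2005 + 13h45m = 22:05 Jan 23, 2005.
Comparing: the CODIS upload is done at 21:10 Jan 23, 2005 vs the report is issued to the detective at 22:05 Jan 23, 2005. Earlier: the CODIS upload is done.

The CODIS upload is done — 21:10 on January 23, 2005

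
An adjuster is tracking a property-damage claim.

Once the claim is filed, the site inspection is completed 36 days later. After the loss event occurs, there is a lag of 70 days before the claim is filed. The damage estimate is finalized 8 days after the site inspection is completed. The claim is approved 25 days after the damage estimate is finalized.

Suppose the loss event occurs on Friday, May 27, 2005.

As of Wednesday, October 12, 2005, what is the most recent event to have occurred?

The loss event occurs: May 27, 2005.
The claim is filed: May 27, 2005 + 70 days = Aug 5, 2005.
The site inspection is completed: Aug 5, 2005 + 36 days = Sep 10, 2005.
The damage estimate is finalized: Sep 10, 2005 + 8 days = Sep 18, 2005.
The claim is approved: Sep 18, 2005 + 25 days = Oct 13, 2005.
Oct 12, 2005 falls between when the damage estimate is finalized (Sep 18, 2005) and when the claim is approved (Oct 13, 2005).

The damage estimate is finalized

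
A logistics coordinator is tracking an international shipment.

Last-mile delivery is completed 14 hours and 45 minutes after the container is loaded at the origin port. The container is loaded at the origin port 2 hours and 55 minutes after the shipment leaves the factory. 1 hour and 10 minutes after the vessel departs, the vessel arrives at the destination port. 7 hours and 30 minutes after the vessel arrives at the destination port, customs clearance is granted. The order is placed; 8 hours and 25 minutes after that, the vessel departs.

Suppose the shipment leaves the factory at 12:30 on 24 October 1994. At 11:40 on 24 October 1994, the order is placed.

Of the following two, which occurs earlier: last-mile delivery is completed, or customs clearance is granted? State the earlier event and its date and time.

Customs clearance is granted — 04:45 on 25 October 1994

The shipment leaves the factory: 12:30 Oct 24, 1994.
The container is loaded at the origin port: 12:30 Oct 24, 1994 + 2h55m = 15:25 Oct 24, 1994.
Last-mile delivery is completed: 15:25 Oct 24, 1994 + 14h45m = 06:10 Oct 25, 1994.
The order is placed: 11:40 Oct 24, 1994.
The vessel departs: 11:40 Oct 24, 1994 + 8h25m = 20:05 Oct 24, 1994.
The vessel arrives at the destination port: 20:05 Oct 24, 1994 + 1h10m = 21:15 Oct 24, 1994.
Customs clearance is granted: 21:15 Oct 24, 1994 + 7h30m = 04:45 Oct 25, 1994.
Comparing: last-mile delivery is completed at 06:10 Oct 25, 1994 vs customs clearance is granted at 04:45 Oct 25, 1994. Earlier: customs clearance is granted.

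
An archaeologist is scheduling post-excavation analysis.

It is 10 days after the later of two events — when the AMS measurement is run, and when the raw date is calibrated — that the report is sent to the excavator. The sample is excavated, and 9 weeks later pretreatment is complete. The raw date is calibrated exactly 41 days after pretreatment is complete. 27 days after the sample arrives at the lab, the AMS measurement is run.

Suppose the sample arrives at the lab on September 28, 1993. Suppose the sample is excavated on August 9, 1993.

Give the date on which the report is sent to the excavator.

The sample arrives at the lab: Sep 28, 1993.
The AMS measurement is run: Sep 28, 1993 + 27 days = Oct 25, 1993.
The sample is excavated: Aug 9, 1993.
Pretreatment is complete: Aug 9, 1993 + 9 weeks = Oct 11, 1993.
The raw date is calibrated: Oct 11, 1993 + 41 days = Nov 21, 1993.
Both prerequisites met — the AMS measurement is run (Oct 25, 1993), the raw date is calibrated (Nov 21, 1993); the later is Nov 21, 1993.
The report is sent to the excavator: Nov 21, 1993 + 10 days = Dec 1, 1993.

December 1, 1993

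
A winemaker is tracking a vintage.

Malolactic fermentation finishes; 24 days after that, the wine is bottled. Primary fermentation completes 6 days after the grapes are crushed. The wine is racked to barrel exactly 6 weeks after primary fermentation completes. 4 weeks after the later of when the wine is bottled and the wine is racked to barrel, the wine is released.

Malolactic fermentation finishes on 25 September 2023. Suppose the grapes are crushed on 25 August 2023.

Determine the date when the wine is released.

Malolactic fermentation finishes: Sep 25, 2023.
The wine is bottled: Sep 25, 2023 + 24 days = Oct 19, 2023.
The grapes are crushed: Aug 25, 2023.
Primary fermentation completes: Aug 25, 2023 + 6 days = Aug 31, 2023.
The wine is racked to barrel: Aug 31, 2023 + 6 weeks = Oct 12, 2023.
Both prerequisites met — the wine is bottled (Oct 19, 2023), the wine is racked to barrel (Oct 12, 2023); the later is Oct 19, 2023.
The wine is released: Oct 19, 2023 + 4 weeks = Nov 16, 2023.

16 November 2023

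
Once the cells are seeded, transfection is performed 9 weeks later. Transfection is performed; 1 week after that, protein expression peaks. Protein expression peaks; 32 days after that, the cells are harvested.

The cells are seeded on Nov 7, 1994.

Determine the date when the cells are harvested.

The cells are seeded: Nov 7, 1994.
Transfection is performed: Nov 7, 1994 + 9 weeks = Jan 9, 1995.
Protein expression peaks: Jan 9, 1995 + 1 week = Jan 16, 1995.
The cells are harvested: Jan 16, 1995 + 32 days = Feb 17, 1995.

Feb 17, 1995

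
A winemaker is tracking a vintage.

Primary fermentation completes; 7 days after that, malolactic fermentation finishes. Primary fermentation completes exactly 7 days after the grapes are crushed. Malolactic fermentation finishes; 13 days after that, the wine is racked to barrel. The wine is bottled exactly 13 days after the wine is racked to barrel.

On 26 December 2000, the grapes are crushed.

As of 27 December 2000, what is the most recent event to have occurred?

The grapes are crushed

The grapes are crushed: Dec 26, 2000.
Primary fermentation completes: Dec 26, 2000 + 7 days = Jan 2, 2001.
Malolactic fermentation finishes: Jan 2, 2001 + 7 days = Jan 9, 2001.
The wine is racked to barrel: Jan 9, 2001 + 13 days = Jan 22, 2001.
The wine is bottled: Jan 22, 2001 + 13 days = Feb 4, 2001.
Dec 27, 2000 falls between when the grapes are crushed (Dec 26, 2000) and when primary fermentation completes (Jan 2, 2001).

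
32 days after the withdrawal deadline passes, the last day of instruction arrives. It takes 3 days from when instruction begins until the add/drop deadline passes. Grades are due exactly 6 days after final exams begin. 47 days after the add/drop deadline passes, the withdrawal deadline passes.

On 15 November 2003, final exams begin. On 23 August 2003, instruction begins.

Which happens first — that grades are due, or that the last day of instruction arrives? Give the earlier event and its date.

The last day of instruction arrives — 13 November 2003

Final exams begin: Nov 15, 2003.
Grades are due: Nov 15, 2003 + 6 days = Nov 21, 2003.
Instruction begins: Aug 23, 2003.
The add/drop deadline passes: Aug 23, 2003 + 3 days = Aug 26, 2003.
The withdrawal deadline passes: Aug 26, 2003 + 47 days = Oct 12, 2003.
The last day of instruction arrives: Oct 12, 2003 + 32 days = Nov 13, 2003.
Comparing: grades are due on Nov 21, 2003 vs the last day of instruction arrives on Nov 13, 2003. Earlier: the last day of instruction arrives.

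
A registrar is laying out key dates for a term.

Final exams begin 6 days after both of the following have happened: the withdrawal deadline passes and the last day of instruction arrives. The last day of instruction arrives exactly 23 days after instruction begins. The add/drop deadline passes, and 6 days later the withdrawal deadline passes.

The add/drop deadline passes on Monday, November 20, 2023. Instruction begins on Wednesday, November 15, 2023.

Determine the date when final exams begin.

Thursday, December 14, 2023

The add/drop deadline passes: Nov 20, 2023.
The withdrawal deadline passes: Nov 20, 2023 + 6 days = Nov 26, 2023.
Instruction begins: Nov 15, 2023.
The last day of instruction arrives: Nov 15, 2023 + 23 days = Dec 8, 2023.
Both prerequisites met — the withdrawal deadline passes (Nov 26, 2023), the last day of instruction arrives (Dec 8, 2023); the later is Dec 8, 2023.
Final exams begin: Dec 8, 2023 + 6 days = Dec 14, 2023.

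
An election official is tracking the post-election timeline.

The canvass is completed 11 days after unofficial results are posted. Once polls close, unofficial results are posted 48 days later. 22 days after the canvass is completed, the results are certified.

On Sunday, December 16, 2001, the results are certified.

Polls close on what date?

The results are certified: Dec 16, 2001.
The canvass is completed: Dec 16, 2001 − 22 days = Nov 24, 2001.
Unofficial results are posted: Nov 24, 2001 − 11 days = Nov 13, 2001.
Polls close: Nov 13, 2001 − 48 days = Sep 26, 2001.

Wednesday, September 26, 2001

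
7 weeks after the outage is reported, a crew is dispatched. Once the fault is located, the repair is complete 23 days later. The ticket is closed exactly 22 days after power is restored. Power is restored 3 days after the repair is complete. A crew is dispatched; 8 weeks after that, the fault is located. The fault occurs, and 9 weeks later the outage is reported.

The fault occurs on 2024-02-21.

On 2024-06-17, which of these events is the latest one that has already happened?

The fault occurs: Feb 21, 2024.
The outage is reported: Feb 21, 2024 + 9 weeks = Apr 24, 2024.
A crew is dispatched: Apr 24, 2024 + 7 weeks = Jun 12, 2024.
The fault is located: Jun 12, 2024 + 8 weeks = Aug 7, 2024.
The repair is complete: Aug 7, 2024 + 23 days = Aug 30, 2024.
Power is restored: Aug 30, 2024 + 3 days = Sep 2, 2024.
The ticket is closed: Sep 2, 2024 + 22 days = Sep 24, 2024.
Jun 17, 2024 falls between when a crew is dispatched (Jun 12, 2024) and when the fault is located (Aug 7, 2024).

A crew is dispatched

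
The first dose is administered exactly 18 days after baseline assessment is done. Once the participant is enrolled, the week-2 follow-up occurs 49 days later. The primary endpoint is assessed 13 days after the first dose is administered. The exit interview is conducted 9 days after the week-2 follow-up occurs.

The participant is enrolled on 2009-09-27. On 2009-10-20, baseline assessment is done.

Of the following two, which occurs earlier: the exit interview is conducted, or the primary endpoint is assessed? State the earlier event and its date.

The primary endpoint is assessed — 2009-11-20

The participant is enrolled: Sep 27, 2009.
The week-2 follow-up occurs: Sep 27, 2009 + 49 days = Nov 15, 2009.
The exit interview is conducted: Nov 15, 2009 + 9 days = Nov 24, 2009.
Baseline assessment is done: Oct 20, 2009.
The first dose is administered: Oct 20, 2009 + 18 days = Nov 7, 2009.
The primary endpoint is assessed: Nov 7, 2009 + 13 days = Nov 20, 2009.
Comparing: the exit interview is conducted on Nov 24, 2009 vs the primary endpoint is assessed on Nov 20, 2009. Earlier: the primary endpoint is assessed.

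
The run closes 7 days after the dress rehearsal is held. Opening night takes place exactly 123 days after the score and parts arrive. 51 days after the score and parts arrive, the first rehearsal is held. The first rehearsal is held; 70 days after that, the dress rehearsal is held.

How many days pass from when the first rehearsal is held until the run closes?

77 days

Causal path: the first rehearsal is held → the dress rehearsal is held → the run closes.
Total delay along the path: 70 + 7 = 77 days.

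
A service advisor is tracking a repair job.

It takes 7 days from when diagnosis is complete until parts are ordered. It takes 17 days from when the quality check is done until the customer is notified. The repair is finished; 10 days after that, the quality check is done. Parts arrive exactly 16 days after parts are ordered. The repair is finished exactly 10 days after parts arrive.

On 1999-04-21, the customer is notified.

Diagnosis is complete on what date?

1999-02-20

The customer is notified: Apr 21, 1999.
The quality check is done: Apr 21, 1999 − 17 days = Apr 4, 1999.
The repair is finished: Apr 4, 1999 − 10 days = Mar 25, 1999.
Parts arrive: Mar 25, 1999 − 10 days = Mar 15, 1999.
Parts are ordered: Mar 15, 1999 − 16 days = Feb 27, 1999.
Diagnosis is complete: Feb 27, 1999 − 7 days = Feb 20, 1999.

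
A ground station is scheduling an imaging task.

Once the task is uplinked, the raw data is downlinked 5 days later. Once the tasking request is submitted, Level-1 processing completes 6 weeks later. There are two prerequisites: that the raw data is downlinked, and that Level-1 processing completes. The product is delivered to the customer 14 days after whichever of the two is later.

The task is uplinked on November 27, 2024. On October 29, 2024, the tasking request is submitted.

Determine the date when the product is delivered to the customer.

December 24, 2024

The task is uplinked: Nov 27, 2024.
The raw data is downlinked: Nov 27, 2024 + 5 days = Dec 2, 2024.
The tasking request is submitted: Oct 29, 2024.
Level-1 processing completes: Oct 29, 2024 + 6 weeks = Dec 10, 2024.
Both prerequisites met — the raw data is downlinked (Dec 2, 2024), Level-1 processing completes (Dec 10, 2024); the later is Dec 10, 2024.
The product is delivered to the customer: Dec 10, 2024 + 14 days = Dec 24, 2024.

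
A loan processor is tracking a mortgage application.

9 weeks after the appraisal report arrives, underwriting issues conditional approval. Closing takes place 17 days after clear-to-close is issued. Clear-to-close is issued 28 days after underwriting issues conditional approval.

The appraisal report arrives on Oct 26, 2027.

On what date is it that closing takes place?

Feb 11, 2028

The appraisal report arrives: Oct 26, 2027.
Underwriting issues conditional approval: Oct 26, 2027 + 9 weeks = Dec 28, 2027.
Clear-to-close is issued: Dec 28, 2027 + 28 days = Jan 25, 2028.
Closing takes place: Jan 25, 2028 + 17 days = Feb 11, 2028.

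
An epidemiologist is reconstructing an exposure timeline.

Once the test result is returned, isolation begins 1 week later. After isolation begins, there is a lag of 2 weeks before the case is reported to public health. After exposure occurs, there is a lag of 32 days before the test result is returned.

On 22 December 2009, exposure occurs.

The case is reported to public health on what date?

13 February 2010

Exposure occurs: Dec 22, 2009.
The test result is returned: Dec 22, 2009 + 32 days = Jan 23, 2010.
Isolation begins: Jan 23, 2010 + 1 week = Jan 30, 2010.
The case is reported to public health: Jan 30, 2010 + 2 weeks = Feb 13, 2010.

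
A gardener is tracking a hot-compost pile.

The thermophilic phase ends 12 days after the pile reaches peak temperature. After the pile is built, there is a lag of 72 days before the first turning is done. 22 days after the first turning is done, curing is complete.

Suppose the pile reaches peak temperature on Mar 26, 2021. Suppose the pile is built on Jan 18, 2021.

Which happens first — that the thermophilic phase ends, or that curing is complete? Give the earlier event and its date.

The thermophilic phase ends — Apr 7, 2021

The pile reaches peak temperature: Mar 26, 2021.
The thermophilic phase ends: Mar 26, 2021 + 12 days = Apr 7, 2021.
The pile is built: Jan 18, 2021.
The first turning is done: Jan 18, 2021 + 72 days = Mar 31, 2021.
Curing is complete: Mar 31, 2021 + 22 days = Apr 22, 2021.
Comparing: the thermophilic phase ends on Apr 7, 2021 vs curing is complete on Apr 22, 2021. Earlier: the thermophilic phase ends.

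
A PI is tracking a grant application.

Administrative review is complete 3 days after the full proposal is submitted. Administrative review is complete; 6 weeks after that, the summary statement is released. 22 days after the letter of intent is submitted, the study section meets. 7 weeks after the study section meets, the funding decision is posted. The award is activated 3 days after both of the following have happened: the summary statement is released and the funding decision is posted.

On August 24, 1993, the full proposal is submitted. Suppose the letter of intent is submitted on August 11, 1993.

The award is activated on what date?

October 24, 1993

The full proposal is submitted: Aug 24, 1993.
Administrative review is complete: Aug 24, 1993 + 3 days = Aug 27, 1993.
The summary statement is released: Aug 27, 1993 + 6 weeks = Oct 8, 1993.
The letter of intent is submitted: Aug 11, 1993.
The study section meets: Aug 11, 1993 + 22 days = Sep 2, 1993.
The funding decision is posted: Sep 2, 1993 + 7 weeks = Oct 21, 1993.
Both prerequisites met — the summary statement is released (Oct 8, 1993), the funding decision is posted (Oct 21, 1993); the later is Oct 21, 1993.
The award is activated: Oct 21, 1993 + 3 days = Oct 24, 1993.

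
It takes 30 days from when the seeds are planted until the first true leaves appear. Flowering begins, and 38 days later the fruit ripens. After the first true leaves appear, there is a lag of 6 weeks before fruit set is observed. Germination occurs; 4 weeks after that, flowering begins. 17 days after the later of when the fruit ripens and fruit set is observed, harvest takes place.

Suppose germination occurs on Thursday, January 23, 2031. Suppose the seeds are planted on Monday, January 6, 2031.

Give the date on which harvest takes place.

Germination occurs: Jan 23, 2031.
Flowering begins: Jan 23, 2031 + 4 weeks = Feb 20, 2031.
The fruit ripens: Feb 20, 2031 + 38 days = Mar 30, 2031.
The seeds are planted: Jan 6, 2031.
The first true leaves appear: Jan 6, 2031 + 30 days = Feb 5, 2031.
Fruit set is observed: Feb 5, 2031 + 6 weeks = Mar 19, 2031.
Both prerequisites met — the fruit ripens (Mar 30, 2031), fruit set is observed (Mar 19, 2031); the later is Mar 30, 2031.
Harvest takes place: Mar 30, 2031 + 17 days = Apr 16, 2031.

Wednesday, April 16, 2031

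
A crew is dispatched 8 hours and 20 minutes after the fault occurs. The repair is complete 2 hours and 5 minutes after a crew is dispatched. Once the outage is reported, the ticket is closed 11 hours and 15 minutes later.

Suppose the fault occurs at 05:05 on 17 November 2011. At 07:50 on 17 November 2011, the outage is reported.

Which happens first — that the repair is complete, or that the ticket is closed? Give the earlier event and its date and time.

The repair is complete — 15:30 on 17 November 2011

The fault occurs: 05:05 Nov 17, 2011.
A crew is dispatched: 05:05 Nov 17, 2011 + 8h20m = 13:25 Nov 17, 2011.
The repair is complete: 13:25 Nov 17, 2011 + 2h05m = 15:30 Nov 17, 2011.
The outage is reported: 07:50 Nov 17, 2011.
The ticket is closed: 07:50 Nov 17, 2011 + 11h15m = 19:05 Nov 17, 2011.
Comparing: the repair is complete at 15:30 Nov 17, 2011 vs the ticket is closed at 19:05 Nov 17, 2011. Earlier: the repair is complete.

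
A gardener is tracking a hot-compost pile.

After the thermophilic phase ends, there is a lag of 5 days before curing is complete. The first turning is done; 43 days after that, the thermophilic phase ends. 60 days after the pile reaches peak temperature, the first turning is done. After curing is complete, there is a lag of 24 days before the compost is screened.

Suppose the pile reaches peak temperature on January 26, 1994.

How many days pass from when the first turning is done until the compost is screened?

72 days

Causal path: the first turning is done → the thermophilic phase ends → curing is complete → the compost is screened.
Total delay along the path: 43 + 5 + 24 = 72 days.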